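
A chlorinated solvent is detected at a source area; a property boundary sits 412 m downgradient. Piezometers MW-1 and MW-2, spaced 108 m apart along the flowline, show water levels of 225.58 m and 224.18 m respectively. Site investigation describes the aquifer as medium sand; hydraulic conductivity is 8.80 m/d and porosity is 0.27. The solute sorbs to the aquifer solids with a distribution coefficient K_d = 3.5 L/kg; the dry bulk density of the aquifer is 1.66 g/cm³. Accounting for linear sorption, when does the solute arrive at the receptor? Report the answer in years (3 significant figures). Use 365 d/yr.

60.2 years

Hydraulic gradient i = (225.58 − 224.18) / 108 = 1.40 / 108 = 0.01296
Darcy flux q = K·i = 8.80 × 0.01296 = 0.1141 m/d
Seepage velocity v = q / n = 0.1141 / 0.27 = 0.4225 m/d
Retardation R = 1 + ρ_b·K_d/n = 1 + 1.66×3.5/0.27 = 22.52
Contaminant velocity v_c = v/R = 0.4225/22.52 = 0.01876 m/d
t = L/v_c = 412/0.01876 = 21960 d
   = 21960/365 = 60.2 yr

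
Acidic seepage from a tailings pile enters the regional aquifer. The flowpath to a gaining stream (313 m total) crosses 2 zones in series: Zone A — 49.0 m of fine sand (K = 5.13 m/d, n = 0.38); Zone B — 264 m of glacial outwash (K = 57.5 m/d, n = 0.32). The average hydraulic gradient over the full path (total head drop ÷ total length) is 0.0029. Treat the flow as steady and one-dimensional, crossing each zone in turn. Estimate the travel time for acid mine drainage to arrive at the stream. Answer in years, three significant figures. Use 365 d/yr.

4.40 years

Continuity: the same q passes through each zone, so ΔH = q·Σ(L_j/K_j) — the zones act as resistances in series.
Σ(L/K) = 49.0/5.13 + 264/57.5 = 9.552 + 4.591 = 14.14 d
K_eq = L_total / Σ(L/K) = 313 / 14.14 = 22.13 m/d
q = K_eq · i = 22.13 × 0.0029 = 0.06418 m/d (same in every zone)
Zone A: v = q/n = 0.06418/0.38 = 0.1689 m/d → t_A = 49.0/0.1689 = 290.1 d
Zone B: v = q/n = 0.06418/0.32 = 0.2006 m/d → t_B = 264/0.2006 = 1316 d
Total t = 290.1 + 1316 = 1606 d
   = 1606 / 365 = 4.40 yr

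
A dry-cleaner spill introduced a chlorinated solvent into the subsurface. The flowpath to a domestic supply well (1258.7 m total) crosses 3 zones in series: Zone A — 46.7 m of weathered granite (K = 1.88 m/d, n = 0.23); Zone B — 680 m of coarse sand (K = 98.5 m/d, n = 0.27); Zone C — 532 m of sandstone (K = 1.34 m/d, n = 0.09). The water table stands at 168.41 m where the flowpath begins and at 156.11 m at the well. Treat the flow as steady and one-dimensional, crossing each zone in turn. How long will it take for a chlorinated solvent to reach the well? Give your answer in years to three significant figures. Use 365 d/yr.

23.1 years

Total head drop ΔH = 168.41 − 156.11 = 12.30 m
Steady 1-D flow in series ⇒ the Darcy flux q is identical in every zone and the zone head losses add (resistances L/K in series).
Σ(L/K) = 46.7/1.88 + 680/98.5 + 532/1.34 = 24.84 + 6.904 + 397.0 = 428.8 d
q = ΔH / Σ(L/K) = 12.30 / 428.8 = 0.02869 m/d (same in every zone)
Zone A: v = q/n = 0.02869/0.23 = 0.1247 m/d → t_A = 46.7/0.1247 = 374.4 d
Zone B: v = q/n = 0.02869/0.27 = 0.1062 m/d → t_B = 680/0.1062 = 6400 d
Zone C: v = q/n = 0.02869/0.09 = 0.3187 m/d → t_C = 532/0.3187 = 1669 d
Total t = 374.4 + 6400 + 1669 = 8443 d
   = 8443 / 365 = 23.1 yr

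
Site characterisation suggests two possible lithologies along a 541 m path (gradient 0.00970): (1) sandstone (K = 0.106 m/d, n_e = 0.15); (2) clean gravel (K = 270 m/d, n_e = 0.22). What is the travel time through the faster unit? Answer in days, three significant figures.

Unit 1 (sandstone): v = 0.106×0.0097/0.15 = 0.006855 m/d, t = 541/0.006855 = 78920 d
Unit 2 (clean gravel): v = 270×0.0097/0.22 = 11.90 m/d, t = 541/11.90 = 45.44 d
Faster unit: t = 45.4 d

45.4 days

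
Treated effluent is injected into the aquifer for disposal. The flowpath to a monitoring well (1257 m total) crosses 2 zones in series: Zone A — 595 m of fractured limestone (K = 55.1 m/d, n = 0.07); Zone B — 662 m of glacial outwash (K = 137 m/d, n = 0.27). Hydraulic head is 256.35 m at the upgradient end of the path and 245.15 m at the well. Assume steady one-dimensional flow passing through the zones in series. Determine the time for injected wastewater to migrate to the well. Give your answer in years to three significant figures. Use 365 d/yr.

Total head drop ΔH = 256.35 − 245.15 = 11.20 m
Continuity: the same q passes through each zone, so ΔH = q·Σ(L_j/K_j) — the zones act as resistances in series.
Σ(L/K) = 595/55.1 + 662/137 = 10.80 + 4.832 = 15.63 d
q = ΔH / Σ(L/K) = 11.20 / 15.63 = 0.7165 m/d (same in every zone)
Zone A: v = q/n = 0.7165/0.07 = 10.24 m/d → t_A = 595/10.24 = 58.13 d
Zone B: v = q/n = 0.7165/0.27 = 2.654 m/d → t_B = 662/2.654 = 249.4 d
Total t = 58.13 + 249.4 = 307.6 d
   = 307.6 / 365 = 0.843 yr

0.843 years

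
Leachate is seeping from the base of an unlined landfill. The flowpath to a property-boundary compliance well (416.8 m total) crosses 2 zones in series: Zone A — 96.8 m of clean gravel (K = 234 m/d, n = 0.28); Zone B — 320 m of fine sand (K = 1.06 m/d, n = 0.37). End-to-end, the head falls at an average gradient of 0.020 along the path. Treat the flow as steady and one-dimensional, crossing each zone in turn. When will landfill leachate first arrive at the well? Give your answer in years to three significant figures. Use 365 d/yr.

Steady 1-D flow in series ⇒ the Darcy flux q is identical in every zone and the zone head losses add (resistances L/K in series).
Σ(L/K) = 96.8/234 + 320/1.06 = 0.4137 + 301.9 = 302.3 d
K_eq = L_total / Σ(L/K) = 416.8 / 302.3 = 1.379 m/d
q = K_eq · i = 1.379 × 0.020 = 0.02758 m/d (same in every zone)
Zone A: v = q/n = 0.02758/0.28 = 0.09848 m/d → t_A = 96.8/0.09848 = 982.9 d
Zone B: v = q/n = 0.02758/0.37 = 0.07453 m/d → t_B = 320/0.07453 = 4294 d
Total t = 982.9 + 4294 = 5277 d
   = 5277 / 365 = 14.5 yr

14.5 years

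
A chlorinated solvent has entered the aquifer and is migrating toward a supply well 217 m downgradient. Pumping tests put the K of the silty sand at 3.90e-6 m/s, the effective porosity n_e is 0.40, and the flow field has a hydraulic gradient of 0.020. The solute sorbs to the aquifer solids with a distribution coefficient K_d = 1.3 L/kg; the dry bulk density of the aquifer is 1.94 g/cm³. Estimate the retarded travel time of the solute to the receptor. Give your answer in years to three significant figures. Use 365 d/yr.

258 years

K = 3.90e-6 m/s × 86400 s/d = 0.3370 m/d
Specific discharge q = 0.3370 × 0.020 = 0.006739 m/d
Average linear velocity = 0.006739 / 0.40 = 0.01685 m/d
Retardation R = 1 + ρ_b·K_d/n = 1 + 1.94×1.3/0.40 = 7.305
Contaminant velocity v_c = v/R = 0.01685/7.305 = 0.002306 m/d
t = L/v_c = 217/0.002306 = 94090 d
   = 94090/365 = 258 yr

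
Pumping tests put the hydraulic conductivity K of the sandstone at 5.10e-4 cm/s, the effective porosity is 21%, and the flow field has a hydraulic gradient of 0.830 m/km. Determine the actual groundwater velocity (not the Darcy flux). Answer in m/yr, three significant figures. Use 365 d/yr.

K = 5.10e-4 cm/s × 864 = 0.4406 m/d
Darcy flux q = K·i = 0.4406 × 8.3e-4 = 3.657e-4 m/d
v = Ki/n = 0.4406·8.3e-4/0.21 = 0.001742 m/d
   = 0.001742 × 365 = 0.636 m/yr

0.636 m/yr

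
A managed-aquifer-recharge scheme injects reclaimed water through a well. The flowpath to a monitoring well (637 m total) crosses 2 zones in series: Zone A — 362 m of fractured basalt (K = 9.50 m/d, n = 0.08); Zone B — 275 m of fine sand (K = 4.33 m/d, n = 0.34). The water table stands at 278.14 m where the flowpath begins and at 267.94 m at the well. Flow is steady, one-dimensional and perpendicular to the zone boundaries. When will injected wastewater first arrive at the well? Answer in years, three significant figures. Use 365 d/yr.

Total head drop ΔH = 278.14 − 267.94 = 10.20 m
Continuity: the same q passes through each zone, so ΔH = q·Σ(L_j/K_j) — the zones act as resistances in series.
Σ(L/K) = 362/9.50 + 275/4.33 = 38.11 + 63.51 = 101.6 d
q = ΔH / Σ(L/K) = 10.20 / 101.6 = 0.1004 m/d (same in every zone)
Zone A: v = q/n = 0.1004/0.08 = 1.255 m/d → t_A = 362/1.255 = 288.5 d
Zone B: v = q/n = 0.1004/0.34 = 0.2952 m/d → t_B = 275/0.2952 = 931.5 d
Total t = 288.5 + 931.5 = 1220 d
   = 1220 / 365 = 3.34 yr

3.34 years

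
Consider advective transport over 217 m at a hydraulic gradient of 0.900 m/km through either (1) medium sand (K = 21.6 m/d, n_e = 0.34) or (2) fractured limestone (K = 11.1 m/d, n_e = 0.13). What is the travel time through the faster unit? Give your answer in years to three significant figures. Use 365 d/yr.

Unit 1 (medium sand): v = 21.6×9.0e-4/0.34 = 0.05718 m/d, t = 217/0.05718 = 3795 d
Unit 2 (fractured limestone): v = 11.1×9.0e-4/0.13 = 0.07685 m/d, t = 217/0.07685 = 2824 d
Faster: 2824 d / 365 = 7.74 yr

7.74 years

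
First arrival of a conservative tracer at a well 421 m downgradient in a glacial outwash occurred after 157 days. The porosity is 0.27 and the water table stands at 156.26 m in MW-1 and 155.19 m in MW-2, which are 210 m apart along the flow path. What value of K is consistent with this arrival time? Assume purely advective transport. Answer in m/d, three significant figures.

Hydraulic gradient i = (156.26 − 155.19) / 210 = 1.07 / 210 = 0.005095
v = L / t = 421 / 157 = 2.682 m/d
K = v · n / i = 2.682 × 0.27 / 0.005095 = 142 m/d

142 m/d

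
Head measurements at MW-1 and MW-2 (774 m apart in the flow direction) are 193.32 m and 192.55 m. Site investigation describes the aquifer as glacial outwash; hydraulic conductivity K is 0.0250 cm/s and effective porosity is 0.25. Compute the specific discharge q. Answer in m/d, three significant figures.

Hydraulic gradient i = (193.32 − 192.55) / 774 = 0.77 / 774 = 9.948e-4
K = 0.0250 cm/s × 864 = 21.60 m/d
q = Ki = 21.60 × 9.948e-4 = 0.02149 m/d

0.0215 m/d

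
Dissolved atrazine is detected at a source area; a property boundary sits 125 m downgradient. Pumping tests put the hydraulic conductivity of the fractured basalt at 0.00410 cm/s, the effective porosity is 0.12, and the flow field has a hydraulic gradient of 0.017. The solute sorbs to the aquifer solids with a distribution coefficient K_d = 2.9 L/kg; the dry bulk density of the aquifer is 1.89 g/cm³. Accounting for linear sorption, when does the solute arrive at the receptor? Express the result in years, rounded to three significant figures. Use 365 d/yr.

K = 0.00410 cm/s × 864 = 3.542 m/d
q = Ki = 3.542 × 0.017 = 0.06022 m/d
Average linear velocity = 0.06022 / 0.12 = 0.5018 m/d
Retardation R = 1 + ρ_b·K_d/n = 1 + 1.89×2.9/0.12 = 46.68
Contaminant velocity v_c = v/R = 0.5018/46.68 = 0.01075 m/d
t = L/v_c = 125/0.01075 = 11630 d
   = 11630/365 = 31.9 yr

31.9 years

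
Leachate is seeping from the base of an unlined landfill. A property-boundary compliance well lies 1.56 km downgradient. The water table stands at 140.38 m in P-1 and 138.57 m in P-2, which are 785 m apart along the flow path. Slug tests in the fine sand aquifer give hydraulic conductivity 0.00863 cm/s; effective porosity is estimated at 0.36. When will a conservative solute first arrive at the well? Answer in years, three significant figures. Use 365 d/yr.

89.5 years

Hydraulic gradient i = (140.38 − 138.57) / 785 = 1.81 / 785 = 0.002306
K = 0.00863 cm/s × 864 = 7.456 m/d
Specific discharge q = 7.456 × 0.002306 = 0.01719 m/d
v = Ki/n = 7.456·0.002306/0.36 = 0.04776 m/d
L = 1.56 km = 1560 m
t = L / v = 1560 / 0.04776 = 32670 d
   = 32670 / 365 = 89.5 yr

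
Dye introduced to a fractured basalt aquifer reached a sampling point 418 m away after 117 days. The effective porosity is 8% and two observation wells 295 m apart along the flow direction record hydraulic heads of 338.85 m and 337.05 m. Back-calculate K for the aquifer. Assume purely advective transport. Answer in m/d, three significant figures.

Hydraulic gradient i = (338.85 − 337.05) / 295 = 1.80 / 295 = 0.006102
v = L / t = 418 / 117 = 3.573 m/d
K = v · n / i = 3.573 × 0.08 / 0.006102 = 46.8 m/d

46.8 m/d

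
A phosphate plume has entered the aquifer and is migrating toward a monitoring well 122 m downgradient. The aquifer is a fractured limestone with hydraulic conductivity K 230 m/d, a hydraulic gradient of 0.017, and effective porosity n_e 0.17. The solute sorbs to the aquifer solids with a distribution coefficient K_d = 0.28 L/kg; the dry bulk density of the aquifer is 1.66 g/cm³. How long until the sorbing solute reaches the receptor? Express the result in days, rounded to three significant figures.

19.8 days

Specific discharge q = 230 × 0.017 = 3.910 m/d
v_s = q/n_e = 3.910/0.17 = 23.00 m/d
Retardation R = 1 + ρ_b·K_d/n = 1 + 1.66×0.28/0.17 = 3.734
Contaminant velocity v_c = v/R = 23.00/3.734 = 6.159 m/d
t = L/v_c = 122/6.159 = 19.81 d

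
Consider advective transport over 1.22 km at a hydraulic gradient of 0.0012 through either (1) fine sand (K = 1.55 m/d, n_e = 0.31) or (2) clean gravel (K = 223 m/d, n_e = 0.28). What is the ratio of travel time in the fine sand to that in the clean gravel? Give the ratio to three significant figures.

159

Unit 1 (fine sand): v = 1.55×0.0012/0.31 = 0.006000 m/d, t = 1220/0.006000 = 203300 d
Unit 2 (clean gravel): v = 223×0.0012/0.28 = 0.9557 m/d, t = 1220/0.9557 = 1277 d
t(fine sand) / t(clean gravel) = 203300/1277 = 159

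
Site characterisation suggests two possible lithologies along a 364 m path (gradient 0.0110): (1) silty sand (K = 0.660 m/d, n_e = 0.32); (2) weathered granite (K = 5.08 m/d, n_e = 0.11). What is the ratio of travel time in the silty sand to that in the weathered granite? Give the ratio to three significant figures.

22.4

Unit 1 (silty sand): v = 0.660×0.011/0.32 = 0.02269 m/d, t = 364/0.02269 = 16040 d
Unit 2 (weathered granite): v = 5.08×0.011/0.11 = 0.5080 m/d, t = 364/0.5080 = 716.5 d
t(silty sand) / t(weathered granite) = 16040/716.5 = 22.4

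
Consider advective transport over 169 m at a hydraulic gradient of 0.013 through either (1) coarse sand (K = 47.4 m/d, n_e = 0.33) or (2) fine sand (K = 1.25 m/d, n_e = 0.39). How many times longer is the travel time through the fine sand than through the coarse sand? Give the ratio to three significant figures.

Unit 1 (coarse sand): v = 47.4×0.013/0.33 = 1.867 m/d, t = 169/1.867 = 90.51 d
Unit 2 (fine sand): v = 1.25×0.013/0.39 = 0.04167 m/d, t = 169/0.04167 = 4056 d
t(fine sand) / t(coarse sand) = 4056/90.51 = 44.8

44.8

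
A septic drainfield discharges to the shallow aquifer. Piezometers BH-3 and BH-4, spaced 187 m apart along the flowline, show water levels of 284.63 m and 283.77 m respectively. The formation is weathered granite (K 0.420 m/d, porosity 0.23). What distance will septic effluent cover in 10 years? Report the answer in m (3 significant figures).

30.7 m

Hydraulic gradient i = (284.63 − 283.77) / 187 = 0.86 / 187 = 0.004599
Specific discharge q = 0.420 × 0.004599 = 0.001932 m/d
v = Ki/n = 0.420·0.004599/0.23 = 0.008398 m/d
T = 10 yr × 365 = 3650 d
L = v × T = 0.008398 × 3650 = 30.65 m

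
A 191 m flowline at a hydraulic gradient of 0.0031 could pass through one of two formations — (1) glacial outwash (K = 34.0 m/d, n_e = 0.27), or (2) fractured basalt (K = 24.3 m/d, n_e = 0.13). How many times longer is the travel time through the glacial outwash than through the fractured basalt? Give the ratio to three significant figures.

Unit 1 (glacial outwash): v = 34.0×0.0031/0.27 = 0.3904 m/d, t = 191/0.3904 = 489.3 d
Unit 2 (fractured basalt): v = 24.3×0.0031/0.13 = 0.5795 m/d, t = 191/0.5795 = 329.6 d
t(glacial outwash) / t(fractured basalt) = 489.3/329.6 = 1.48

1.48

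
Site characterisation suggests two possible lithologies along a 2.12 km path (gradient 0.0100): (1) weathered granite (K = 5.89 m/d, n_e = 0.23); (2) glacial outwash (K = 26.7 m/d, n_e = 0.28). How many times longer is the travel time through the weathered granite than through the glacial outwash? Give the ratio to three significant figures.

3.72

Unit 1 (weathered granite): v = 5.89×0.010/0.23 = 0.2561 m/d, t = 2120/0.2561 = 8278 d
Unit 2 (glacial outwash): v = 26.7×0.010/0.28 = 0.9536 m/d, t = 2120/0.9536 = 2223 d
t(weathered granite) / t(glacial outwash) = 8278/2223 = 3.72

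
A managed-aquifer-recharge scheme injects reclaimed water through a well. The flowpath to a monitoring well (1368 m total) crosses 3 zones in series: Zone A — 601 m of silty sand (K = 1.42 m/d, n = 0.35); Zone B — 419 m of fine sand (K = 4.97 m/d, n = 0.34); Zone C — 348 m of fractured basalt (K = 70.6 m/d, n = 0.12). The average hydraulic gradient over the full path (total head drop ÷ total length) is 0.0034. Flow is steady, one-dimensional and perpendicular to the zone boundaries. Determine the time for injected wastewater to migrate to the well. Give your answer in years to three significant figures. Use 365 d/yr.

For zones in series the flux q is common to all zones; the equivalent conductivity is the harmonic (thickness-weighted) mean, K_eq = L_total / Σ(L_j/K_j).
Σ(L/K) = 601/1.42 + 419/4.97 + 348/70.6 = 423.2 + 84.31 + 4.929 = 512.5 d
K_eq = L_total / Σ(L/K) = 1368 / 512.5 = 2.669 m/d
q = K_eq · i = 2.669 × 0.0034 = 0.009076 m/d (same in every zone)
Zone A: v = q/n = 0.009076/0.35 = 0.02593 m/d → t_A = 601/0.02593 = 23180 d
Zone B: v = q/n = 0.009076/0.34 = 0.02669 m/d → t_B = 419/0.02669 = 15700 d
Zone C: v = q/n = 0.009076/0.12 = 0.07563 m/d → t_C = 348/0.07563 = 4601 d
Total t = 23180 + 15700 + 4601 = 43470 d
   = 43470 / 365 = 119 yr

119 years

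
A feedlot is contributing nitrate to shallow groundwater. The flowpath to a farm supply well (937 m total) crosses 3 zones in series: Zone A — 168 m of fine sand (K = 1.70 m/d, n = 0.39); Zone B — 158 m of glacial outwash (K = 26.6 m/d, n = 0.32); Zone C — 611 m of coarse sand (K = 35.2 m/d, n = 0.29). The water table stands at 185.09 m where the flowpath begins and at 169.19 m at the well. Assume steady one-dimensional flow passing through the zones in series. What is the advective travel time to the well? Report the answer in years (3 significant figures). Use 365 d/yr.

Total head drop ΔH = 185.09 − 169.19 = 15.90 m
Steady 1-D flow in series ⇒ the Darcy flux q is identical in every zone and the zone head losses add (resistances L/K in series).
Σ(L/K) = 168/1.70 + 158/26.6 + 611/35.2 = 98.82 + 5.940 + 17.36 = 122.1 d
q = ΔH / Σ(L/K) = 15.90 / 122.1 = 0.1302 m/d (same in every zone)
Zone A: v = q/n = 0.1302/0.39 = 0.3338 m/d → t_A = 168/0.3338 = 503.2 d
Zone B: v = q/n = 0.1302/0.32 = 0.4069 m/d → t_B = 158/0.4069 = 388.3 d
Zone C: v = q/n = 0.1302/0.29 = 0.4490 m/d → t_C = 611/0.4490 = 1361 d
Total t = 503.2 + 388.3 + 1361 = 2252 d
   = 2252 / 365 = 6.17 yr

6.17 years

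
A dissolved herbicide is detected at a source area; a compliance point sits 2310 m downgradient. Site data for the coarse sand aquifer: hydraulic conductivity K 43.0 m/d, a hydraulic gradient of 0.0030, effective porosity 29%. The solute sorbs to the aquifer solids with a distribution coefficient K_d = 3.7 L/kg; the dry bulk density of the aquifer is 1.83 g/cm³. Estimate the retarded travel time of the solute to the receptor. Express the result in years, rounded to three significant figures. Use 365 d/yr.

346 years

Specific discharge q = 43.0 × 0.0030 = 0.1290 m/d
v_s = q/n_e = 0.1290/0.29 = 0.4448 m/d
Retardation R = 1 + ρ_b·K_d/n = 1 + 1.83×3.7/0.29 = 24.35
Contaminant velocity v_c = v/R = 0.4448/24.35 = 0.01827 m/d
t = L/v_c = 2310/0.01827 = 126400 d
   = 126400/365 = 346 yr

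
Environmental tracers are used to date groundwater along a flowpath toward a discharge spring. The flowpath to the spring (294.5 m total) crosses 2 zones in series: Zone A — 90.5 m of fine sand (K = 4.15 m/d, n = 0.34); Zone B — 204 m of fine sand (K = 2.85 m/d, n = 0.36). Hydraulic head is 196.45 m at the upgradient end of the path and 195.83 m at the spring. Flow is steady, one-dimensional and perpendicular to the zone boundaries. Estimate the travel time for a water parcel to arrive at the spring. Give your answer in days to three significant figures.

15700 days

Total head drop ΔH = 196.45 − 195.83 = 0.62 m
Steady 1-D flow in series ⇒ the Darcy flux q is identical in every zone and the zone head losses add (resistances L/K in series).
Σ(L/K) = 90.5/4.15 + 204/2.85 = 21.81 + 71.58 = 93.39 d
q = ΔH / Σ(L/K) = 0.62 / 93.39 = 0.006639 m/d (same in every zone)
Zone A: v = q/n = 0.006639/0.34 = 0.01953 m/d → t_A = 90.5/0.01953 = 4635 d
Zone B: v = q/n = 0.006639/0.36 = 0.01844 m/d → t_B = 204/0.01844 = 11060 d
Total t = 4635 + 11060 = 15700 d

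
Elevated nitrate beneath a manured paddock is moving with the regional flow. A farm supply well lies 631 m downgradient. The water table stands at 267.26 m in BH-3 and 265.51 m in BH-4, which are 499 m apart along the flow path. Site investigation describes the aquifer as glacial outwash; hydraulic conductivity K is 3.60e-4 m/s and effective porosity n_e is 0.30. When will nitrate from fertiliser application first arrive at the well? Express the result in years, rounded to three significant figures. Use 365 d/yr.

4.75 years

Hydraulic gradient i = (267.26 − 265.51) / 499 = 1.75 / 499 = 0.003507
K = 3.60e-4 m/s × 86400 s/d = 31.10 m/d
Darcy flux q = K·i = 31.10 × 0.003507 = 0.1091 m/d
Seepage velocity v = q / n = 0.1091 / 0.30 = 0.3636 m/d
t = L / v = 631 / 0.3636 = 1735 d
   = 1735 / 365 = 4.75 yr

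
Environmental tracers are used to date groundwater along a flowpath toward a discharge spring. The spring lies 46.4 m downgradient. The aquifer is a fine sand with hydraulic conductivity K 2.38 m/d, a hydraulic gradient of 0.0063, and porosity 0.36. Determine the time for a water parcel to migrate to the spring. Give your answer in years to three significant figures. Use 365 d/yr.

Darcy flux q = K·i = 2.38 × 0.0063 = 0.01499 m/d
Average linear velocity = 0.01499 / 0.36 = 0.04165 m/d
t = L / v = 46.4 / 0.04165 = 1114 d
   = 1114 / 365 = 3.05 yr

3.05 years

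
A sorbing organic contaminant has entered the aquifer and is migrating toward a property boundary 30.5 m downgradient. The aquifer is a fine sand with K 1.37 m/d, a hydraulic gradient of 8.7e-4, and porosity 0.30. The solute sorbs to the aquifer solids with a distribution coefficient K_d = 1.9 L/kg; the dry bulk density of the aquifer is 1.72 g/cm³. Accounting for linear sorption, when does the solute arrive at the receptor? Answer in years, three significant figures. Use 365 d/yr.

250 years

Darcy flux q = K·i = 1.37 × 8.7e-4 = 0.001192 m/d
Seepage velocity v = q / n = 0.001192 / 0.30 = 0.003973 m/d
Retardation R = 1 + ρ_b·K_d/n = 1 + 1.72×1.9/0.30 = 11.89
Contaminant velocity v_c = v/R = 0.003973/11.89 = 3.341e-4 m/d
t = L/v_c = 30.5/3.341e-4 = 91300 d
   = 91300/365 = 250 yr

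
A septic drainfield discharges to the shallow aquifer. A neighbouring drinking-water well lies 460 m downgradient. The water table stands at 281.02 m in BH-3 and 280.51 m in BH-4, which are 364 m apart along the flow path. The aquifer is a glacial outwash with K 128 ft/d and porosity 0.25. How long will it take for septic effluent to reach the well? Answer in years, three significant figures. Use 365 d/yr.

Hydraulic gradient i = (281.02 − 280.51) / 364 = 0.51 / 364 = 0.001401
K = 128 ft/d × 0.3048 = 39.01 m/d
Darcy flux q = K·i = 39.01 × 0.001401 = 0.05466 m/d
Seepage velocity v = q / n = 0.05466 / 0.25 = 0.2187 m/d
t = L / v = 460 / 0.2187 = 2104 d
   = 2104 / 365 = 5.76 yr

5.76 years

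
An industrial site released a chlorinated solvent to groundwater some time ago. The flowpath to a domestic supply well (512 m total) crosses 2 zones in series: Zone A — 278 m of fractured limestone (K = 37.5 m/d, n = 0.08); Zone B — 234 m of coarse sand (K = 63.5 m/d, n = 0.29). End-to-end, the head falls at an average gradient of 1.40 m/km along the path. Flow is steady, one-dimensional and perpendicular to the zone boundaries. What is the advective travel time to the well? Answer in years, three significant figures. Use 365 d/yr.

For zones in series the flux q is common to all zones; the equivalent conductivity is the harmonic (thickness-weighted) mean, K_eq = L_total / Σ(L_j/K_j).
Σ(L/K) = 278/37.5 + 234/63.5 = 7.413 + 3.685 = 11.10 d
K_eq = L_total / Σ(L/K) = 512 / 11.10 = 46.13 m/d
q = K_eq · i = 46.13 × 0.0014 = 0.06459 m/d (same in every zone)
Zone A: v = q/n = 0.06459/0.08 = 0.8073 m/d → t_A = 278/0.8073 = 344.3 d
Zone B: v = q/n = 0.06459/0.29 = 0.2227 m/d → t_B = 234/0.2227 = 1051 d
Total t = 344.3 + 1051 = 1395 d
   = 1395 / 365 = 3.82 yr

3.82 years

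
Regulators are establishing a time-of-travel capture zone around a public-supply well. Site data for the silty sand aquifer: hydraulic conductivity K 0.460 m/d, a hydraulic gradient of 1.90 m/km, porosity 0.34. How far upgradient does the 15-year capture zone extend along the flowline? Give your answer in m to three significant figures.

14.1 m

Specific discharge q = 0.460 × 0.0019 = 8.740e-4 m/d
v = Ki/n = 0.460·0.0019/0.34 = 0.002571 m/d
T = 15 yr × 365 = 5475 d
L = v × T = 0.002571 × 5475 = 14.07 m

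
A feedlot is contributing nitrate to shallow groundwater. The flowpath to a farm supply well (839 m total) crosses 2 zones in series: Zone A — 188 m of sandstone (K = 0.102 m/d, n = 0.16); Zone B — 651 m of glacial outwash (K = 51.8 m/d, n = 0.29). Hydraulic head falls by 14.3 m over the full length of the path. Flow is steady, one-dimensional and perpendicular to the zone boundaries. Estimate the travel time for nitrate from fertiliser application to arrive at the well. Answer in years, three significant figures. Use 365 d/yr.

77.8 years

Continuity: the same q passes through each zone, so ΔH = q·Σ(L_j/K_j) — the zones act as resistances in series.
Σ(L/K) = 188/0.102 + 651/51.8 = 1843 + 12.57 = 1856 d
q = ΔH / Σ(L/K) = 14.3 / 1856 = 0.007706 m/d (same in every zone)
Zone A: v = q/n = 0.007706/0.16 = 0.04816 m/d → t_A = 188/0.04816 = 3903 d
Zone B: v = q/n = 0.007706/0.29 = 0.02657 m/d → t_B = 651/0.02657 = 24500 d
Total t = 3903 + 24500 = 28400 d
   = 28400 / 365 = 77.8 yr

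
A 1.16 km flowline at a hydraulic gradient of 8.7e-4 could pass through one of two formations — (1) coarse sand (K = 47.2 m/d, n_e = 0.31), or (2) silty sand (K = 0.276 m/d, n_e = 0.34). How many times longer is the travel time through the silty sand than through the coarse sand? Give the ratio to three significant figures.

188

Unit 1 (coarse sand): v = 47.2×8.7e-4/0.31 = 0.1325 m/d, t = 1160/0.1325 = 8757 d
Unit 2 (silty sand): v = 0.276×8.7e-4/0.34 = 7.062e-4 m/d, t = 1160/7.062e-4 = 1.643e6 d
t(silty sand) / t(coarse sand) = 1.643e6/8757 = 188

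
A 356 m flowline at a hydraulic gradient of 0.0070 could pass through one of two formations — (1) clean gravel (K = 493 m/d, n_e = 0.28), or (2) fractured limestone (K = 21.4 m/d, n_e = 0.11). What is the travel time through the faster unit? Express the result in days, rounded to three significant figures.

28.9 days

Unit 1 (clean gravel): v = 493×0.0070/0.28 = 12.33 m/d, t = 356/12.33 = 28.88 d
Unit 2 (fractured limestone): v = 21.4×0.0070/0.11 = 1.362 m/d, t = 356/1.362 = 261.4 d
Faster unit: t = 28.9 d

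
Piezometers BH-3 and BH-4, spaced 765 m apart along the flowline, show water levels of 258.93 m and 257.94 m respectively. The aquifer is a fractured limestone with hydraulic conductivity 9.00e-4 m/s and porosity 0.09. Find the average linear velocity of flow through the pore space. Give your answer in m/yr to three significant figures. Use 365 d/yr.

Hydraulic gradient i = (258.93 − 257.94) / 765 = 0.99 / 765 = 0.001294
K = 9.00e-4 m/s × 86400 s/d = 77.76 m/d
Specific discharge q = 77.76 × 0.001294 = 0.1006 m/d
v = Ki/n = 77.76·0.001294/0.09 = 1.118 m/d
   = 1.118 × 365 = 408 m/yr

408 m/yr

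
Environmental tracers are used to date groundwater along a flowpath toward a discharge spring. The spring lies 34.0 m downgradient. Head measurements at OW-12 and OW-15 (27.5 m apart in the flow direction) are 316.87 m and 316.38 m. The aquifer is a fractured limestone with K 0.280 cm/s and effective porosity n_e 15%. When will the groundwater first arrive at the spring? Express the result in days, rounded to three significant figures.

Hydraulic gradient i = (316.87 − 316.38) / 27.5 = 0.49 / 27.5 = 0.01782
K = 0.280 cm/s × 864 = 241.9 m/d
q = Ki = 241.9 × 0.01782 = 4.311 m/d
Seepage velocity v = q / n = 4.311 / 0.15 = 28.74 m/d
t = L / v = 34.0 / 28.74 = 1.183 d

1.18 days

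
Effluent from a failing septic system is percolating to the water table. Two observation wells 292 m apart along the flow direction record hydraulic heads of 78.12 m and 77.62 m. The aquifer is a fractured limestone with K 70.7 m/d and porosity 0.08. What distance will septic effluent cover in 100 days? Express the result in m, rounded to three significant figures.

151 m

Hydraulic gradient i = (78.12 − 77.62) / 292 = 0.50 / 292 = 0.001712
q = Ki = 70.7 × 0.001712 = 0.1211 m/d
Average linear velocity = 0.1211 / 0.08 = 1.513 m/d
L = v × T = 1.513 × 100 = 151.3 m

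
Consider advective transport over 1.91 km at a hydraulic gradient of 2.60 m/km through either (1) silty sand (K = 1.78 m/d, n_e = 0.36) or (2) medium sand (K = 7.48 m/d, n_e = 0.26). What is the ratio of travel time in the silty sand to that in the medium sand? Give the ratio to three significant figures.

5.82

Unit 1 (silty sand): v = 1.78×0.0026/0.36 = 0.01286 m/d, t = 1910/0.01286 = 148600 d
Unit 2 (medium sand): v = 7.48×0.0026/0.26 = 0.07480 m/d, t = 1910/0.07480 = 25530 d
t(silty sand) / t(medium sand) = 148600/25530 = 5.82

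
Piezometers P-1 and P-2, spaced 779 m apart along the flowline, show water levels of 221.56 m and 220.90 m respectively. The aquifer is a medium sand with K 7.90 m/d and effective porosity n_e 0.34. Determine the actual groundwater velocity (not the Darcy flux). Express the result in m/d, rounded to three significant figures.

0.0197 m/d

Hydraulic gradient i = (221.56 − 220.90) / 779 = 0.66 / 779 = 8.472e-4
Darcy flux q = K·i = 7.90 × 8.472e-4 = 0.006693 m/d
Seepage velocity v = q / n = 0.006693 / 0.34 = 0.01969 m/d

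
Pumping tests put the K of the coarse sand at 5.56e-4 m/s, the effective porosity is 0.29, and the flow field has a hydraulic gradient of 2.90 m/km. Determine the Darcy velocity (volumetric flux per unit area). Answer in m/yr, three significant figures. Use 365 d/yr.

K = 5.56e-4 m/s × 86400 s/d = 48.04 m/d
q = Ki = 48.04 × 0.0029 = 0.1393 m/d
   = 0.1393 × 365 = 50.8 m/yr

50.8 m/yr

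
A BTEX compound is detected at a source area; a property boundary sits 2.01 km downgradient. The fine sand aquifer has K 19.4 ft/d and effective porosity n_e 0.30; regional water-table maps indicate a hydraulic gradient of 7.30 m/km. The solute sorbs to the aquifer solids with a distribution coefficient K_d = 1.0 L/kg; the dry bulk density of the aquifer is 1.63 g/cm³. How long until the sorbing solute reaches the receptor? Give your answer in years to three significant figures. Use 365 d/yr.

K = 19.4 ft/d × 0.3048 = 5.913 m/d
q = Ki = 5.913 × 0.0073 = 0.04317 m/d
v = Ki/n = 5.913·0.0073/0.30 = 0.1439 m/d
Retardation R = 1 + ρ_b·K_d/n = 1 + 1.63×1.0/0.30 = 6.433
Contaminant velocity v_c = v/R = 0.1439/6.433 = 0.02237 m/d
L = 2.01 km = 2010 m
t = L/v_c = 2010/0.02237 = 89870 d
   = 89870/365 = 246 yr

246 years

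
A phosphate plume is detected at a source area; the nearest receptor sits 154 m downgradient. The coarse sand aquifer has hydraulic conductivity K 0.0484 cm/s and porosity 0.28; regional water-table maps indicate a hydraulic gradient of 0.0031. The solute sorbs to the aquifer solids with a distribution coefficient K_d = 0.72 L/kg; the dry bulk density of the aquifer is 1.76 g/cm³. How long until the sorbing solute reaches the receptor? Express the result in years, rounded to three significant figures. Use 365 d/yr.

K = 0.0484 cm/s × 864 = 41.82 m/d
Darcy flux q = K·i = 41.82 × 0.0031 = 0.1296 m/d
v = Ki/n = 41.82·0.0031/0.28 = 0.4630 m/d
Retardation R = 1 + ρ_b·K_d/n = 1 + 1.76×0.72/0.28 = 5.526
Contaminant velocity v_c = v/R = 0.4630/5.526 = 0.08379 m/d
t = L/v_c = 154/0.08379 = 1838 d
   = 1838/365 = 5.04 yr

5.04 years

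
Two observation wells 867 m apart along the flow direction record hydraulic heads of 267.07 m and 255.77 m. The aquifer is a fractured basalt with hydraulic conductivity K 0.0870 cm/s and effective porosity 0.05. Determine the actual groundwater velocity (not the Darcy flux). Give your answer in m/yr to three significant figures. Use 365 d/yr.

7150 m/yr

Hydraulic gradient i = (267.07 − 255.77) / 867 = 11.30 / 867 = 0.01303
K = 0.0870 cm/s × 864 = 75.17 m/d
q = Ki = 75.17 × 0.01303 = 0.9797 m/d
Seepage velocity v = q / n = 0.9797 / 0.05 = 19.59 m/d
   = 19.59 × 365 = 7150 m/yr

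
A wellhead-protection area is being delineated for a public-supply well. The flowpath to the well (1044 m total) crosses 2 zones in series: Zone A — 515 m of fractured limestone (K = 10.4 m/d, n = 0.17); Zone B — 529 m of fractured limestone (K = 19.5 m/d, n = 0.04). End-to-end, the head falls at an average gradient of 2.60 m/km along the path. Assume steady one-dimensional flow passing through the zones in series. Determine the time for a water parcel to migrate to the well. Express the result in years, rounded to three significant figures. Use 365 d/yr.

Continuity: the same q passes through each zone, so ΔH = q·Σ(L_j/K_j) — the zones act as resistances in series.
Σ(L/K) = 515/10.4 + 529/19.5 = 49.52 + 27.13 = 76.65 d
K_eq = L_total / Σ(L/K) = 1044 / 76.65 = 13.62 m/d
q = K_eq · i = 13.62 × 0.0026 = 0.03541 m/d (same in every zone)
Zone A: v = q/n = 0.03541/0.17 = 0.2083 m/d → t_A = 515/0.2083 = 2472 d
Zone B: v = q/n = 0.03541/0.04 = 0.8854 m/d → t_B = 529/0.8854 = 597.5 d
Total t = 2472 + 597.5 = 3070 d
   = 3070 / 365 = 8.41 yr

8.41 years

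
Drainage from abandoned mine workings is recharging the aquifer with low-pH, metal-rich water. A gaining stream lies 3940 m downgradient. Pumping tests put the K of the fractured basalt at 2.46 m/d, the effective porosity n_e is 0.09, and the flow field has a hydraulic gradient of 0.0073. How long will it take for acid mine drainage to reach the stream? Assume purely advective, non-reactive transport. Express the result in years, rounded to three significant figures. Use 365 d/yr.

Specific discharge q = 2.46 × 0.0073 = 0.01796 m/d
Average linear velocity = 0.01796 / 0.09 = 0.1995 m/d
t = L / v = 3940 / 0.1995 = 19750 d
   = 19750 / 365 = 54.1 yr

54.1 years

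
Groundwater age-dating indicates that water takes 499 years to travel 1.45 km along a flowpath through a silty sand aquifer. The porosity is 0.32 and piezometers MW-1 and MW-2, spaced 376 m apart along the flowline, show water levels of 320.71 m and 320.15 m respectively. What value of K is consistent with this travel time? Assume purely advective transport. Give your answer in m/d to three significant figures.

1.71 m/d

Hydraulic gradient i = (320.71 − 320.15) / 376 = 0.56 / 376 = 0.001489
t = 499 years = 182100 d
L = 1.45 km = 1450 m
v = L / t = 1450 / 182100 = 0.007961 m/d
K = v · n / i = 0.007961 × 0.32 / 0.001489 = 1.71 m/d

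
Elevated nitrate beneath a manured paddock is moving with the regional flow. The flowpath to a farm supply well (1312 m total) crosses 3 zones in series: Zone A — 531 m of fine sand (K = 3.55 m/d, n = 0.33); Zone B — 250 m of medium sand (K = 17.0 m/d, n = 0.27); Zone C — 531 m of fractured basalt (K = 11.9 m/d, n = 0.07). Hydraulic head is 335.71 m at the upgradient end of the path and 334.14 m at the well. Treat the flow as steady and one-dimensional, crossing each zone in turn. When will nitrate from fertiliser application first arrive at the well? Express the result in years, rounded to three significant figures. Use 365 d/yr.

102 years

Total head drop ΔH = 335.71 − 334.14 = 1.57 m
Steady 1-D flow in series ⇒ the Darcy flux q is identical in every zone and the zone head losses add (resistances L/K in series).
Σ(L/K) = 531/3.55 + 250/17.0 + 531/11.9 = 149.6 + 14.71 + 44.62 = 208.9 d
q = ΔH / Σ(L/K) = 1.57 / 208.9 = 0.007515 m/d (same in every zone)
Zone A: v = q/n = 0.007515/0.33 = 0.02277 m/d → t_A = 531/0.02277 = 23320 d
Zone B: v = q/n = 0.007515/0.27 = 0.02783 m/d → t_B = 250/0.02783 = 8982 d
Zone C: v = q/n = 0.007515/0.07 = 0.1074 m/d → t_C = 531/0.1074 = 4946 d
Total t = 23320 + 8982 + 4946 = 37240 d
   = 37240 / 365 = 102 yr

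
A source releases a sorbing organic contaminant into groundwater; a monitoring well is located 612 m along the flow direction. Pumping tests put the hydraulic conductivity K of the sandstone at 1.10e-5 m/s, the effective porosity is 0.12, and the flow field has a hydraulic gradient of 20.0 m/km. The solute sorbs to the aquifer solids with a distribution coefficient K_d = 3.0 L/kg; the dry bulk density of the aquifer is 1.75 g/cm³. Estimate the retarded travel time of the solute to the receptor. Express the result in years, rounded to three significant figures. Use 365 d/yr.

K = 1.10e-5 m/s × 86400 s/d = 0.9504 m/d
Darcy flux q = K·i = 0.9504 × 0.020 = 0.01901 m/d
v_s = q/n_e = 0.01901/0.12 = 0.1584 m/d
Retardation R = 1 + ρ_b·K_d/n = 1 + 1.75×3.0/0.12 = 44.75
Contaminant velocity v_c = v/R = 0.1584/44.75 = 0.003540 m/d
t = L/v_c = 612/0.003540 = 172900 d
   = 172900/365 = 474 yr

474 years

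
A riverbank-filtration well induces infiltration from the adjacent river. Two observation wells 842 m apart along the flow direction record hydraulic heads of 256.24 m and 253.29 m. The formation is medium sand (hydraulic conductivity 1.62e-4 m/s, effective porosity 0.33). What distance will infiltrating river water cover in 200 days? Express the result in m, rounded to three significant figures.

Hydraulic gradient i = (256.24 − 253.29) / 842 = 2.95 / 842 = 0.003504
K = 1.62e-4 m/s × 86400 s/d = 14.00 m/d
q = Ki = 14.00 × 0.003504 = 0.04904 m/d
Seepage velocity v = q / n = 0.04904 / 0.33 = 0.1486 m/d
L = v × T = 0.1486 × 200 = 29.72 m

29.7 m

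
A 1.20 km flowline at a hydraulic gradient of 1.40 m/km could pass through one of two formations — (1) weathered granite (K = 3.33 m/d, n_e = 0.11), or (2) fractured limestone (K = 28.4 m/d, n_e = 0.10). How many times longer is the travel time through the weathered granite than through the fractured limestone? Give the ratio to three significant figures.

9.38

Unit 1 (weathered granite): v = 3.33×0.0014/0.11 = 0.04238 m/d, t = 1200/0.04238 = 28310 d
Unit 2 (fractured limestone): v = 28.4×0.0014/0.10 = 0.3976 m/d, t = 1200/0.3976 = 3018 d
t(weathered granite) / t(fractured limestone) = 28310/3018 = 9.38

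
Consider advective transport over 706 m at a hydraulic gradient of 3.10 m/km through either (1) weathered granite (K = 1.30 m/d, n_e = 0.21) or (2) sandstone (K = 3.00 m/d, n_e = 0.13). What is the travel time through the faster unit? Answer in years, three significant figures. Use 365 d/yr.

Unit 1 (weathered granite): v = 1.30×0.0031/0.21 = 0.01919 m/d, t = 706/0.01919 = 36790 d
Unit 2 (sandstone): v = 3.00×0.0031/0.13 = 0.07154 m/d, t = 706/0.07154 = 9869 d
Faster: 9869 d / 365 = 27.0 yr

27.0 years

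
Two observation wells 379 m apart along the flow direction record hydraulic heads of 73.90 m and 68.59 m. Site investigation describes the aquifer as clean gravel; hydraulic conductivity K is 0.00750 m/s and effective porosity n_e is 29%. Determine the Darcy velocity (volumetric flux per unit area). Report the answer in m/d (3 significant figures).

Hydraulic gradient i = (73.90 − 68.59) / 379 = 5.31 / 379 = 0.01401
K = 0.00750 m/s × 86400 s/d = 648.0 m/d
Specific discharge q = 648.0 × 0.01401 = 9.079 m/d

9.08 m/d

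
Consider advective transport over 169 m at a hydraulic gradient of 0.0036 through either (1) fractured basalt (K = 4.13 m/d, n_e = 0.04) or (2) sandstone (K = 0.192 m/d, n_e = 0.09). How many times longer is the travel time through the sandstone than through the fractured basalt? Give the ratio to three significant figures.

Unit 1 (fractured basalt): v = 4.13×0.0036/0.04 = 0.3717 m/d, t = 169/0.3717 = 454.7 d
Unit 2 (sandstone): v = 0.192×0.0036/0.09 = 0.007680 m/d, t = 169/0.007680 = 22010 d
t(sandstone) / t(fractured basalt) = 22010/454.7 = 48.4

48.4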